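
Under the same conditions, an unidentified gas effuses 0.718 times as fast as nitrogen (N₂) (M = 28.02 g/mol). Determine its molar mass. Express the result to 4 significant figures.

Since effusion rate ∝ 1/√M, rate_X/rate_N₂ = √(M_N₂/M_X).
0.718 = √(28.02/M_X)
M_X = 28.02 / 0.718² = 28.02 / 0.5155 = 54.35 g/mol

54.35 g/mol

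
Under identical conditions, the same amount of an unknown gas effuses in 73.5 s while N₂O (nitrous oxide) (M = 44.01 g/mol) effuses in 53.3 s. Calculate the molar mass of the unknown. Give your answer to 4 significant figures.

Using Graham's law: t_X/t_N₂O = √(M_X/M_N₂O).
73.5/53.3 = 1.379 = √(M_X/44.01)
M_X = 44.01 × 1.379² = 44.01 × 1.902 = 83.69 g/mol

83.69 g/mol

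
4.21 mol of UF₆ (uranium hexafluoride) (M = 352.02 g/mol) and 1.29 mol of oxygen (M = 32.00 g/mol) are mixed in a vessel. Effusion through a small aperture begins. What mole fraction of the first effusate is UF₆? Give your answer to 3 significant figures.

The effusion rate of species i is ∝ p_i/√M_i ∝ n_i/√M_i.
x_UF₆(eff) = (n_UF₆/√M_UF₆) / (n_UF₆/√M_UF₆ + n_O₂/√M_O₂)
= (4.21/√352.02) / (4.21/√352.02 + 1.29/√32.00) = 0.2244/(0.2244 + 0.2280) = 0.496.

0.496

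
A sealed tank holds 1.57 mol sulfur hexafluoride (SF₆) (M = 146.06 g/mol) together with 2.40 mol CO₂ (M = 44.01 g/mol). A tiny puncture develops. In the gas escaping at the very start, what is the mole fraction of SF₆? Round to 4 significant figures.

Each component's effusion rate ∝ (its partial pressure)·(1/√M) ∝ n_i/√M_i.
Mole fraction of SF₆ in the effusate = (n_SF₆/√M_SF₆) / (n_SF₆/√M_SF₆ + n_CO₂/√M_CO₂)
= (1.57/√146.06) / (1.57/√146.06 + 2.40/√44.01) = 0.1299/(0.1299 + 0.3618) = 0.2642.

0.2642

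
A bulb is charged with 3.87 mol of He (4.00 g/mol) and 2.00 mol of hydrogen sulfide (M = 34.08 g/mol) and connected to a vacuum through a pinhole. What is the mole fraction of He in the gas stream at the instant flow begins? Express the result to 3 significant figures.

Each component's effusion rate ∝ (its partial pressure)·(1/√M) ∝ n_i/√M_i.
Mole fraction of He in the effusate = (n_He/√M_He) / (n_He/√M_He + n_H₂S/√M_H₂S)
= (3.87/√4.00) / (3.87/√4.00 + 2.00/√34.08) = 1.935/(1.935 + 0.3426) = 0.850.

0.850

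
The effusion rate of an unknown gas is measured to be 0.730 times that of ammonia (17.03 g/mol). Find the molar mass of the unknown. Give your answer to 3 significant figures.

32.0 g/mol

By Graham's law, rate_X/rate_NH₃ = √(M_NH₃/M_X).
0.730 = √(17.03/M_X)
M_X = 17.03 / 0.730² = 17.03 / 0.5329 = 32.0 g/mol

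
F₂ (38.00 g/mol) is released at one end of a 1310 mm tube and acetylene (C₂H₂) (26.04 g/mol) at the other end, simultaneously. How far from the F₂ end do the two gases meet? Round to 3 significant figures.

593 mm

Distances travelled in equal time are proportional to diffusion rates, so d_F₂/d_C₂H₂ = √(M_C₂H₂/M_F₂) = √(26.04/38.00) = 0.8278.
With d_F₂ + d_C₂H₂ = 1310 mm, d_C₂H₂ = 1310/(1 + 0.8278) = 716.7 mm.
d_F₂ = 1310 − 716.7 = 593 mm.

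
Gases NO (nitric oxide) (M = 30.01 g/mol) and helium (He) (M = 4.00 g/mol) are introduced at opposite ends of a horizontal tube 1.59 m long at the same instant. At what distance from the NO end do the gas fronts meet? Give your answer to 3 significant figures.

0.425 m

In equal time, each gas travels a distance ∝ its rate ∝ 1/√M, so d_NO/d_He = √(M_He/M_NO) = √(4.00/30.01) = 0.3651.
With d_NO + d_He = 1.59 m, d_He = 1.59/(1 + 0.3651) = 1.165 m.
d_NO = 1.59 − 1.165 = 0.425 m.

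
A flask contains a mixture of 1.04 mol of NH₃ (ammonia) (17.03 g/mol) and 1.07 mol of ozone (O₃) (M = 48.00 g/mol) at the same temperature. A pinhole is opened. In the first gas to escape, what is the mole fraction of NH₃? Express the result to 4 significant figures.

Each component's effusion rate ∝ (its partial pressure)·(1/√M) ∝ n_i/√M_i.
x_NH₃(eff) = (n_NH₃/√M_NH₃) / (n_NH₃/√M_NH₃ + n_O₃/√M_O₃)
= (1.04/√17.03) / (1.04/√17.03 + 1.07/√48.00) = 0.2520/(0.2520 + 0.1544) = 0.6200.

0.6200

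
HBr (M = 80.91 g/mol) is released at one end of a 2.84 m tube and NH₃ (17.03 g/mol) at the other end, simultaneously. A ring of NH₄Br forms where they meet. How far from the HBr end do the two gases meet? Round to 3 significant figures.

0.893 m

In equal time, each gas travels a distance ∝ its rate ∝ 1/√M, so d_HBr/d_NH₃ = √(M_NH₃/M_HBr) = √(17.03/80.91) = 0.4588.
With d_HBr + d_NH₃ = 2.84 m, d_NH₃ = 2.84/(1 + 0.4588) = 1.947 m.
d_HBr = 2.84 − 1.947 = 0.893 m.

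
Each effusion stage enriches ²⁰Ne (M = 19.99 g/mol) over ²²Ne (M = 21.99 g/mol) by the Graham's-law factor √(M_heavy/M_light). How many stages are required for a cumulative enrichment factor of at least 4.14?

30

Single-stage factor α = √(21.99/19.99), so ln α = ½ ln(1.10005) = 0.04768.
Need α^N ≥ 4.14 ⇒ N ≥ ln(4.14) / ln α = 1.421 / 0.04768 = 29.80.
So at least 30 stages are needed.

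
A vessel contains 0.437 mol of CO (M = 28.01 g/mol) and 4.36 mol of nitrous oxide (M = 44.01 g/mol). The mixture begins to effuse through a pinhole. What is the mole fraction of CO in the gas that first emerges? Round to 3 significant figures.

Each component's effusion rate ∝ (its partial pressure)·(1/√M) ∝ n_i/√M_i.
So x_CO in the escaping gas = (n_CO/√M_CO) / Σ(n_i/√M_i)
= (0.437/√28.01) / (0.437/√28.01 + 4.36/√44.01) = 0.08257/(0.08257 + 0.6572) = 0.112.

0.112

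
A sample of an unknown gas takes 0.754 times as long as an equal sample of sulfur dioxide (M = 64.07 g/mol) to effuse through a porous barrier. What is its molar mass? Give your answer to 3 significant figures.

36.4 g/mol

Using Graham's law: t_X/t_SO₂ = √(M_X/M_SO₂).
0.754 = √(M_X/64.07)
M_X = 64.07 × 0.754² = 64.07 × 0.5685 = 36.4 g/mol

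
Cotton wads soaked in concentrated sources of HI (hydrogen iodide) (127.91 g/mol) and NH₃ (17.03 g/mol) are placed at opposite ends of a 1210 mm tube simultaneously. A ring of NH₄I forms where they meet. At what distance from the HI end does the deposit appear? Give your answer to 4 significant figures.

Graham's law gives d_HI/d_NH₃ = rate_HI/rate_NH₃ = √(M_NH₃/M_HI) = √(17.03/127.91) = 0.3649.
With d_HI + d_NH₃ = 1210 mm, d_NH₃ = 1210/(1 + 0.3649) = 886.5 mm.
d_HI = 1210 − 886.5 = 323.5 mm.

323.5 mm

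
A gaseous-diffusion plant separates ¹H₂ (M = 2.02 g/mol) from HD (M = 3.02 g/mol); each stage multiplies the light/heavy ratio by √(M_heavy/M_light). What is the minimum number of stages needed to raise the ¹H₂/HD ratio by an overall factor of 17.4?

With α = √(3.02/2.02) per stage, ln α = ½ ln(1.49505) = 0.2011.
Need α^N ≥ 17.4 ⇒ N ≥ ln(17.4) / ln α = 2.856 / 0.2011 = 14.21.
Rounding up, N = 15 stages.

15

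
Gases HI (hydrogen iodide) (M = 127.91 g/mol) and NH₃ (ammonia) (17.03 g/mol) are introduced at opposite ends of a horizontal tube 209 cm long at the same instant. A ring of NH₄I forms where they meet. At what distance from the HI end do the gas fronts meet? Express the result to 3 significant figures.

55.9 cm

In equal time, each gas travels a distance ∝ its rate ∝ 1/√M, so d_HI/d_NH₃ = √(M_NH₃/M_HI) = √(17.03/127.91) = 0.3649.
With d_HI + d_NH₃ = 209 cm, d_NH₃ = 209/(1 + 0.3649) = 153.1 cm.
d_HI = 209 − 153.1 = 55.9 cm.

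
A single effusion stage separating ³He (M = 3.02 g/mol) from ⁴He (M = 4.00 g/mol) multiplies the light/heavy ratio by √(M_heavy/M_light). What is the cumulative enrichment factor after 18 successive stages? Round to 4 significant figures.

Overall factor = α^18 with α = √(4.00/3.02), i.e. (4.00/3.02)^(18/2).
= 1.32450^9 = 12.55.

12.55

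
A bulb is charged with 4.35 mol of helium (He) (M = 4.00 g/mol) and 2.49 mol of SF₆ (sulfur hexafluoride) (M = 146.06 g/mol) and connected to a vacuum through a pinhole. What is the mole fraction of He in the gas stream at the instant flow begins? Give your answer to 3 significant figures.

0.913

The effusion rate of species i is ∝ p_i/√M_i ∝ n_i/√M_i.
x_He(eff) = (n_He/√M_He) / (n_He/√M_He + n_SF₆/√M_SF₆)
= (4.35/√4.00) / (4.35/√4.00 + 2.49/√146.06) = 2.175/(2.175 + 0.2060) = 0.913.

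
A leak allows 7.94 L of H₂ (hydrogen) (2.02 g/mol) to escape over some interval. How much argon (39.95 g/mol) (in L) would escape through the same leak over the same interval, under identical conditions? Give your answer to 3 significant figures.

1.79 L

Graham's law gives rate_Ar/rate_H₂ = √(M_H₂/M_Ar) = √(2.02/39.95) = √0.05056 = 0.2249.
So the volume for Ar is 7.94 × 0.2249 = 1.79 L.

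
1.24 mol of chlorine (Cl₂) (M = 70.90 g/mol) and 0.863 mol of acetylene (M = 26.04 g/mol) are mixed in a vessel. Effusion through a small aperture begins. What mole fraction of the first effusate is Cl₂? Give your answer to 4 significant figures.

0.4655

The effusion rate of species i is ∝ p_i/√M_i ∝ n_i/√M_i.
So x_Cl₂ in the escaping gas = (n_Cl₂/√M_Cl₂) / Σ(n_i/√M_i)
= (1.24/√70.90) / (1.24/√70.90 + 0.863/√26.04) = 0.1473/(0.1473 + 0.1691) = 0.4655.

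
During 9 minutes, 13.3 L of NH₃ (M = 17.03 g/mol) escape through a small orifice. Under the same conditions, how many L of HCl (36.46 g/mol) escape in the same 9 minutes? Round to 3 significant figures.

9.09 L

Using Graham's law: rate_HCl/rate_NH₃ = √(M_NH₃/M_HCl) = √(17.03/36.46) = √0.4671 = 0.6834.
So the volume for HCl is 13.3 × 0.6834 = 9.09 L.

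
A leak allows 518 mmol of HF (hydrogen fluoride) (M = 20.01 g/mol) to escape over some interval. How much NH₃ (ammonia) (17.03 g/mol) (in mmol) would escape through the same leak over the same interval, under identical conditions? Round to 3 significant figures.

By Graham's law, rate_NH₃/rate_HF = √(M_HF/M_NH₃) = √(20.01/17.03) = √1.175 = 1.084.
So the amount for NH₃ is 518 × 1.084 = 561 mmol.

561 mmol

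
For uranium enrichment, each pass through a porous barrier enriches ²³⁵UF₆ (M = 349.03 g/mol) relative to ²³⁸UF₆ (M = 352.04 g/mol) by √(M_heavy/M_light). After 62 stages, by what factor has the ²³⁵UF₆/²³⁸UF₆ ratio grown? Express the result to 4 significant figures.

1.305

Overall factor = α^62 with α = √(352.04/349.03), i.e. (352.04/349.03)^(62/2).
= 1.00862^31 = 1.305.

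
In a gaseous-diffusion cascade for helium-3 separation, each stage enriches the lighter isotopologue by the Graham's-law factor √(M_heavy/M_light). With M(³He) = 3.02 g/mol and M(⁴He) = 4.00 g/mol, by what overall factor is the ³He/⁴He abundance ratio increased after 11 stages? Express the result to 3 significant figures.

Overall factor = α^11 with α = √(4.00/3.02), i.e. (4.00/3.02)^(11/2).
= 1.32450^(11/2) = 4.69.

4.69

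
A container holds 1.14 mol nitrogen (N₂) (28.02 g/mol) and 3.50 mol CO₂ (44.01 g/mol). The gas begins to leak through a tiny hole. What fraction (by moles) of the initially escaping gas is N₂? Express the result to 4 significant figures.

0.2899

Effusion rate of each component ∝ n_i/√M_i (partial pressure × 1/√M).
x_N₂(eff) = (n_N₂/√M_N₂) / (n_N₂/√M_N₂ + n_CO₂/√M_CO₂)
= (1.14/√28.02) / (1.14/√28.02 + 3.50/√44.01) = 0.2154/(0.2154 + 0.5276) = 0.2899.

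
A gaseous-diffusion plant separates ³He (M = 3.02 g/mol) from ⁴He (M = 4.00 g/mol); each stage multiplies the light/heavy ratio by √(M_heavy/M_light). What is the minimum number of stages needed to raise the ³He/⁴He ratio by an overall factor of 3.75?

10

Per stage α = (4.00/3.02)^(1/2) = 1.32450^0.5, giving ln α = 0.1405.
Need α^N ≥ 3.75 ⇒ N ≥ ln(3.75) / ln α = 1.322 / 0.1405 = 9.41.
Rounding up, N = 10 stages.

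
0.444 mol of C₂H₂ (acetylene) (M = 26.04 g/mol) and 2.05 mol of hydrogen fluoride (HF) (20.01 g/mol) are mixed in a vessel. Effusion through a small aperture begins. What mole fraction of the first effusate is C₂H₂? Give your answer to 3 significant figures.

0.160

Effusion rate of each component ∝ n_i/√M_i (partial pressure × 1/√M).
x_C₂H₂(eff) = (n_C₂H₂/√M_C₂H₂) / (n_C₂H₂/√M_C₂H₂ + n_HF/√M_HF)
= (0.444/√26.04) / (0.444/√26.04 + 2.05/√20.01) = 0.08701/(0.08701 + 0.4583) = 0.160.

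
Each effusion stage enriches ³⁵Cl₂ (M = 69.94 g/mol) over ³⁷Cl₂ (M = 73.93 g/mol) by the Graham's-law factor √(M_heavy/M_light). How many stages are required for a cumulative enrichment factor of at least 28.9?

Single-stage factor α = √(73.93/69.94), so ln α = ½ ln(1.05705) = 0.02774.
Need α^N ≥ 28.9 ⇒ N ≥ ln(28.9) / ln α = 3.364 / 0.02774 = 121.26.
So at least 122 stages are needed.

122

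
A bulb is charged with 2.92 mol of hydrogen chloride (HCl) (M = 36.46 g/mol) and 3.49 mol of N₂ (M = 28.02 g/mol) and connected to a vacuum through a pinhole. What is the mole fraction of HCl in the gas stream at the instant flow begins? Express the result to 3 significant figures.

Effusion rate of each component ∝ n_i/√M_i (partial pressure × 1/√M).
So x_HCl in the escaping gas = (n_HCl/√M_HCl) / Σ(n_i/√M_i)
= (2.92/√36.46) / (2.92/√36.46 + 3.49/√28.02) = 0.4836/(0.4836 + 0.6593) = 0.423.

0.423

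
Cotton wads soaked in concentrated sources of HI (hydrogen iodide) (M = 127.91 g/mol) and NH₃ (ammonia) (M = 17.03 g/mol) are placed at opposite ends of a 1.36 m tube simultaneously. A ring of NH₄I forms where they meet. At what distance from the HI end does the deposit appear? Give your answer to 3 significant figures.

Graham's law gives d_HI/d_NH₃ = rate_HI/rate_NH₃ = √(M_NH₃/M_HI) = √(17.03/127.91) = 0.3649.
With d_HI + d_NH₃ = 1.36 m, d_NH₃ = 1.36/(1 + 0.3649) = 0.9964 m.
d_HI = 1.36 − 0.9964 = 0.364 m.

0.364 m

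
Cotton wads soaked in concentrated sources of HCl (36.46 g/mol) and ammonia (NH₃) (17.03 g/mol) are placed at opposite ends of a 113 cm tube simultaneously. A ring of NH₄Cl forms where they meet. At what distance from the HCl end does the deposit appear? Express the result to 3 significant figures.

The fronts meet when d_HCl + d_NH₃ = L with d_HCl/d_NH₃ = √(M_NH₃/M_HCl) (Graham's law). Here √(M_NH₃/M_HCl) = √(17.03/36.46) = 0.6834.
With d_HCl + d_NH₃ = 113 cm, d_NH₃ = 113/(1 + 0.6834) = 67.12 cm.
d_HCl = 113 − 67.12 = 45.9 cm.

45.9 cm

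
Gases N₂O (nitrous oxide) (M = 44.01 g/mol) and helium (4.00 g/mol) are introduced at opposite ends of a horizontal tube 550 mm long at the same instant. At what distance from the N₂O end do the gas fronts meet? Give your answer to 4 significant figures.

Distances travelled in equal time are proportional to diffusion rates, so d_N₂O/d_He = √(M_He/M_N₂O) = √(4.00/44.01) = 0.3015.
With d_N₂O + d_He = 550 mm, d_He = 550/(1 + 0.3015) = 422.6 mm.
d_N₂O = 550 − 422.6 = 127.4 mm.

127.4 mm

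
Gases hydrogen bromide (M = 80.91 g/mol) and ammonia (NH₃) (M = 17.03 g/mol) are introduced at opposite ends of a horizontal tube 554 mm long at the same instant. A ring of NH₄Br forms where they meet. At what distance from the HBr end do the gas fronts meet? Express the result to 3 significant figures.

In equal time, each gas travels a distance ∝ its rate ∝ 1/√M, so d_HBr/d_NH₃ = √(M_NH₃/M_HBr) = √(17.03/80.91) = 0.4588.
With d_HBr + d_NH₃ = 554 mm, d_NH₃ = 554/(1 + 0.4588) = 379.8 mm.
d_HBr = 554 − 379.8 = 174 mm.

174 mm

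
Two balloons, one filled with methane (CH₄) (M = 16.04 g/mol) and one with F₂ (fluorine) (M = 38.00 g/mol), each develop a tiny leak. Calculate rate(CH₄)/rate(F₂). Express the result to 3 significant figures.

From Graham's law, rate_CH₄/rate_F₂ = √(M_F₂/M_CH₄) = √(38.00/16.04) = √2.369 = 1.54.

1.54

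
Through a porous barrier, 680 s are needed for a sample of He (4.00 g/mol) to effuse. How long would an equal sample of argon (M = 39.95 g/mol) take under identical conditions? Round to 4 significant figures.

Since effusion rate ∝ 1/√M, t_Ar/t_He = √(M_Ar/M_He) = √(39.95/4.00) = √9.988 = 3.160.
So the time for Ar is 680 × 3.160 = 2149 s.

2149 s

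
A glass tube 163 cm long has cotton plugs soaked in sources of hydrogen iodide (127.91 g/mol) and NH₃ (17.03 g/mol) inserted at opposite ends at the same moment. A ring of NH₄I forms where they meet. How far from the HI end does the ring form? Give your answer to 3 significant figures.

43.6 cm

Graham's law gives d_HI/d_NH₃ = rate_HI/rate_NH₃ = √(M_NH₃/M_HI) = √(17.03/127.91) = 0.3649.
With d_HI + d_NH₃ = 163 cm, d_NH₃ = 163/(1 + 0.3649) = 119.4 cm.
d_HI = 163 − 119.4 = 43.6 cm.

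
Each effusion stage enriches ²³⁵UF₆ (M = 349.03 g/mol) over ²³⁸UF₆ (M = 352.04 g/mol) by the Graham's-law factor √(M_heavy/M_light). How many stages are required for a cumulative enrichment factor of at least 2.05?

168

Single-stage factor α = √(352.04/349.03), so ln α = ½ ln(1.00862) = 0.004293.
Need α^N ≥ 2.05 ⇒ N ≥ ln(2.05) / ln α = 0.7178 / 0.004293 = 167.19.
Minimum whole number of stages: N = 168.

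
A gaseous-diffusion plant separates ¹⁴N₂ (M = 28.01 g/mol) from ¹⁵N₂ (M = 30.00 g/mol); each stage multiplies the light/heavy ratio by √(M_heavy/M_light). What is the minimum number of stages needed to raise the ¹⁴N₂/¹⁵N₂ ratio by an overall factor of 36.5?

Per stage α = (30.00/28.01)^(1/2) = 1.07105^0.5, giving ln α = 0.03432.
Need α^N ≥ 36.5 ⇒ N ≥ ln(36.5) / ln α = 3.597 / 0.03432 = 104.82.
Minimum whole number of stages: N = 105.

105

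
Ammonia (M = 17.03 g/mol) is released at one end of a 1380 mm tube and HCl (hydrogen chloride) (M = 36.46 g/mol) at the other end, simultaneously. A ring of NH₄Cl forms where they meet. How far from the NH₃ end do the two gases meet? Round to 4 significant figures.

Graham's law gives d_NH₃/d_HCl = rate_NH₃/rate_HCl = √(M_HCl/M_NH₃) = √(36.46/17.03) = 1.463.
With d_NH₃ + d_HCl = 1380 mm, d_HCl = 1380/(1 + 1.463) = 560.2 mm.
d_NH₃ = 1380 − 560.2 = 819.8 mm.

819.8 mm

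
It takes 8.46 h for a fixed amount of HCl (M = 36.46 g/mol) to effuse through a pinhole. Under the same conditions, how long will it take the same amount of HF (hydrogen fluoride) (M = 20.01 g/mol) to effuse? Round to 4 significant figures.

6.267 h

By Graham's law, t_HF/t_HCl = √(M_HF/M_HCl) = √(20.01/36.46) = √0.5488 = 0.7408.
So the time for HF is 8.46 × 0.7408 = 6.267 h.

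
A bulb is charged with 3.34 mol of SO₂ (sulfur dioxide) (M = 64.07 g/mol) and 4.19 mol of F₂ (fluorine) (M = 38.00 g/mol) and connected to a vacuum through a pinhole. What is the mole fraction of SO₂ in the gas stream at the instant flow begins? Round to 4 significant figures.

Each component's effusion rate ∝ (its partial pressure)·(1/√M) ∝ n_i/√M_i.
x_SO₂(eff) = (n_SO₂/√M_SO₂) / (n_SO₂/√M_SO₂ + n_F₂/√M_F₂)
= (3.34/√64.07) / (3.34/√64.07 + 4.19/√38.00) = 0.4173/(0.4173 + 0.6797) = 0.3804.

0.3804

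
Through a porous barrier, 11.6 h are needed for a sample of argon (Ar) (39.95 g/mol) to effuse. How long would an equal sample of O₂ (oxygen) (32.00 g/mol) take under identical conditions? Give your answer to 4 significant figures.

10.38 h

From Graham's law, t_O₂/t_Ar = √(M_O₂/M_Ar) = √(32.00/39.95) = √0.8010 = 0.8950.
So the time for O₂ is 11.6 × 0.8950 = 10.38 h.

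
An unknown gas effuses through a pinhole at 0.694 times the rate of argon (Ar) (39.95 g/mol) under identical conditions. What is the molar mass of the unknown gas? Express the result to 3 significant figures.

Graham's law gives rate_X/rate_Ar = √(M_Ar/M_X).
0.694 = √(39.95/M_X)
M_X = 39.95 / 0.694² = 39.95 / 0.4816 = 82.9 g/mol

82.9 g/mol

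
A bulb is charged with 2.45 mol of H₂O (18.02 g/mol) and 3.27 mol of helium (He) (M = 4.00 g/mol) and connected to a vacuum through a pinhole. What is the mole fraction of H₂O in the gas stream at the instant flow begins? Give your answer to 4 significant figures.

0.2609

Effusion rate of each component ∝ n_i/√M_i (partial pressure × 1/√M).
So x_H₂O in the escaping gas = (n_H₂O/√M_H₂O) / Σ(n_i/√M_i)
= (2.45/√18.02) / (2.45/√18.02 + 3.27/√4.00) = 0.5771/(0.5771 + 1.635) = 0.2609.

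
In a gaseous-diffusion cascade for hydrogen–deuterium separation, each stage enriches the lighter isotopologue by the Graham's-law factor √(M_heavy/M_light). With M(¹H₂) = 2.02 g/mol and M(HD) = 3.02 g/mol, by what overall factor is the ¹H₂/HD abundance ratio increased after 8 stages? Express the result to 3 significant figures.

5.00

After 8 stages the ratio has grown by (√(3.02/2.02))^8 = (3.02/2.02)^(8/2).
= 1.49505^4 = 5.00.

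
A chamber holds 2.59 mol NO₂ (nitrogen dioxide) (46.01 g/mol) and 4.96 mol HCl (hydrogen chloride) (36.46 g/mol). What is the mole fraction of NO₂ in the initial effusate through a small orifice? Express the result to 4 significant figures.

The effusion rate of species i is ∝ p_i/√M_i ∝ n_i/√M_i.
Mole fraction of NO₂ in the effusate = (n_NO₂/√M_NO₂) / (n_NO₂/√M_NO₂ + n_HCl/√M_HCl)
= (2.59/√46.01) / (2.59/√46.01 + 4.96/√36.46) = 0.3818/(0.3818 + 0.8214) = 0.3173.

0.3173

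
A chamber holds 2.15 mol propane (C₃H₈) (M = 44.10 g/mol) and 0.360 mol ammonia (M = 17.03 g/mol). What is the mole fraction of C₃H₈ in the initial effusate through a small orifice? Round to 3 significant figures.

0.788

Rate_i ∝ x_i/√M_i (Graham's law weighted by mole fraction), so the effusate composition follows n_i/√M_i.
Mole fraction of C₃H₈ in the effusate = (n_C₃H₈/√M_C₃H₈) / (n_C₃H₈/√M_C₃H₈ + n_NH₃/√M_NH₃)
= (2.15/√44.10) / (2.15/√44.10 + 0.360/√17.03) = 0.3238/(0.3238 + 0.08724) = 0.788.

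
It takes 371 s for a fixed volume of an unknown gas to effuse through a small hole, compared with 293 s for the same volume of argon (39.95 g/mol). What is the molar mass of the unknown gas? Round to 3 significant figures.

64.1 g/mol

Graham's law gives t_X/t_Ar = √(M_X/M_Ar).
371/293 = 1.266 = √(M_X/39.95)
M_X = 39.95 × 1.266² = 39.95 × 1.603 = 64.1 g/mol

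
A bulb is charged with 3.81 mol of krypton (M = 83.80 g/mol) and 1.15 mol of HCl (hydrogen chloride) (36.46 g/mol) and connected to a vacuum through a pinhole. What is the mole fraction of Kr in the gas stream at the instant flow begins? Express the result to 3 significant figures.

0.686

Each component's effusion rate ∝ (its partial pressure)·(1/√M) ∝ n_i/√M_i.
So x_Kr in the escaping gas = (n_Kr/√M_Kr) / Σ(n_i/√M_i)
= (3.81/√83.80) / (3.81/√83.80 + 1.15/√36.46) = 0.4162/(0.4162 + 0.1905) = 0.686.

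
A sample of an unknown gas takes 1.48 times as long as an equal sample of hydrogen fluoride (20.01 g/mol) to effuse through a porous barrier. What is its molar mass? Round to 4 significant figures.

43.83 g/mol

By Graham's law, t_X/t_HF = √(M_X/M_HF).
1.48 = √(M_X/20.01)
M_X = 20.01 × 1.48² = 20.01 × 2.190 = 43.83 g/mol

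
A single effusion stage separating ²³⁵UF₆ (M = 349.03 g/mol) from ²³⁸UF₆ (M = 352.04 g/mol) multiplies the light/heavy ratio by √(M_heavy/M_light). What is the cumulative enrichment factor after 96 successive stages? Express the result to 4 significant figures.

Overall factor = α^96 with α = √(352.04/349.03), i.e. (352.04/349.03)^(96/2).
= 1.00862^48 = 1.510.

1.510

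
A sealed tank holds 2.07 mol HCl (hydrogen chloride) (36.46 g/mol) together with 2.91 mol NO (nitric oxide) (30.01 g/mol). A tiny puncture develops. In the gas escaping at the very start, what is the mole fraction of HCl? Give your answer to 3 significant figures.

0.392

Rate_i ∝ x_i/√M_i (Graham's law weighted by mole fraction), so the effusate composition follows n_i/√M_i.
So x_HCl in the escaping gas = (n_HCl/√M_HCl) / Σ(n_i/√M_i)
= (2.07/√36.46) / (2.07/√36.46 + 2.91/√30.01) = 0.3428/(0.3428 + 0.5312) = 0.392.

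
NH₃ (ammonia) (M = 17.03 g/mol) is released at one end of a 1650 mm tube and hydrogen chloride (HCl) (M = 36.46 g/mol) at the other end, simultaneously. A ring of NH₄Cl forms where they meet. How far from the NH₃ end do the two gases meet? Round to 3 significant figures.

The fronts meet when d_NH₃ + d_HCl = L with d_NH₃/d_HCl = √(M_HCl/M_NH₃) (Graham's law). Here √(M_HCl/M_NH₃) = √(36.46/17.03) = 1.463.
With d_NH₃ + d_HCl = 1650 mm, d_HCl = 1650/(1 + 1.463) = 669.9 mm.
d_NH₃ = 1650 − 669.9 = 980 mm.

980 mm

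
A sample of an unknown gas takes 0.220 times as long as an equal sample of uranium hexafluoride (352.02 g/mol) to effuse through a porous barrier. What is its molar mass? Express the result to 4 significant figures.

By Graham's law, t_X/t_UF₆ = √(M_X/M_UF₆).
0.220 = √(M_X/352.02)
M_X = 352.02 × 0.220² = 352.02 × 0.04840 = 17.04 g/mol

17.04 g/mol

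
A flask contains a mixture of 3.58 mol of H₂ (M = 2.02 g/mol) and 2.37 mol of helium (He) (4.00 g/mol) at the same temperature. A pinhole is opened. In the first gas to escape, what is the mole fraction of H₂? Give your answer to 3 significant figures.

0.680

Effusion rate of each component ∝ n_i/√M_i (partial pressure × 1/√M).
So x_H₂ in the escaping gas = (n_H₂/√M_H₂) / Σ(n_i/√M_i)
= (3.58/√2.02) / (3.58/√2.02 + 2.37/√4.00) = 2.519/(2.519 + 1.185) = 0.680.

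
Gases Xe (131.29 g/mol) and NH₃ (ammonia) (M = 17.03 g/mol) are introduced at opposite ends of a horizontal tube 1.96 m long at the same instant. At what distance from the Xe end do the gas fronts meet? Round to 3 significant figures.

0.519 m

Distances travelled in equal time are proportional to diffusion rates, so d_Xe/d_NH₃ = √(M_NH₃/M_Xe) = √(17.03/131.29) = 0.3602.
With d_Xe + d_NH₃ = 1.96 m, d_NH₃ = 1.96/(1 + 0.3602) = 1.441 m.
d_Xe = 1.96 − 1.441 = 0.519 m.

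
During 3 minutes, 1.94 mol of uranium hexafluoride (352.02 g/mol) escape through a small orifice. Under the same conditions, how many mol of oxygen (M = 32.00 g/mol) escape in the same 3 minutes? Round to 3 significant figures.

Graham's law gives rate_O₂/rate_UF₆ = √(M_UF₆/M_O₂) = √(352.02/32.00) = √11.00 = 3.317.
So the amount for O₂ is 1.94 × 3.317 = 6.43 mol.

6.43 mol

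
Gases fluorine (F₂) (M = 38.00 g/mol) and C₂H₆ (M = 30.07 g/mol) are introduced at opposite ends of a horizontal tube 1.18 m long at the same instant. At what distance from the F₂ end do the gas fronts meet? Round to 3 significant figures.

Distances travelled in equal time are proportional to diffusion rates, so d_F₂/d_C₂H₆ = √(M_C₂H₆/M_F₂) = √(30.07/38.00) = 0.8896.
With d_F₂ + d_C₂H₆ = 1.18 m, d_C₂H₆ = 1.18/(1 + 0.8896) = 0.6245 m.
d_F₂ = 1.18 − 0.6245 = 0.556 m.

0.556 m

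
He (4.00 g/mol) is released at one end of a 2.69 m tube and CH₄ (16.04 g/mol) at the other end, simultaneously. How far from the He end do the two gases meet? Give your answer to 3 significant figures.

Distances travelled in equal time are proportional to diffusion rates, so d_He/d_CH₄ = √(M_CH₄/M_He) = √(16.04/4.00) = 2.002.
With d_He + d_CH₄ = 2.69 m, d_CH₄ = 2.69/(1 + 2.002) = 0.8959 m.
d_He = 2.69 − 0.8959 = 1.79 m.

1.79 m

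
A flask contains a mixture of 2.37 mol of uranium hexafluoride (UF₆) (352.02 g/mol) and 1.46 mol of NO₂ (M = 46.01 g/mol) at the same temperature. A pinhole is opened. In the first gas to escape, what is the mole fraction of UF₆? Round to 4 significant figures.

0.3698

Rate_i ∝ x_i/√M_i (Graham's law weighted by mole fraction), so the effusate composition follows n_i/√M_i.
So x_UF₆ in the escaping gas = (n_UF₆/√M_UF₆) / Σ(n_i/√M_i)
= (2.37/√352.02) / (2.37/√352.02 + 1.46/√46.01) = 0.1263/(0.1263 + 0.2152) = 0.3698.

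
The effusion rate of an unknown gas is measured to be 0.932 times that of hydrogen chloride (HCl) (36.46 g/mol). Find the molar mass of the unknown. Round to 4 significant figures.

Using Graham's law: rate_X/rate_HCl = √(M_HCl/M_X).
0.932 = √(36.46/M_X)
M_X = 36.46 / 0.932² = 36.46 / 0.8686 = 41.97 g/mol

41.97 g/mol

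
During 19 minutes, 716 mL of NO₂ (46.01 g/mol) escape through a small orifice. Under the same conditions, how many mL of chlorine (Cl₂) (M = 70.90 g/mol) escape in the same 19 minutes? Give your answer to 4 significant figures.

From Graham's law, rate_Cl₂/rate_NO₂ = √(M_NO₂/M_Cl₂) = √(46.01/70.90) = √0.6489 = 0.8056.
So the volume for Cl₂ is 716 × 0.8056 = 576.8 mL.

576.8 mL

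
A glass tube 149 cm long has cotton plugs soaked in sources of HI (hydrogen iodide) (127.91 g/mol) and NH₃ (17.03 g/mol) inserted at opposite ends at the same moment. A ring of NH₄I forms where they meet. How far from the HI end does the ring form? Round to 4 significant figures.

The fronts meet when d_HI + d_NH₃ = L with d_HI/d_NH₃ = √(M_NH₃/M_HI) (Graham's law). Here √(M_NH₃/M_HI) = √(17.03/127.91) = 0.3649.
With d_HI + d_NH₃ = 149 cm, d_NH₃ = 149/(1 + 0.3649) = 109.2 cm.
d_HI = 149 − 109.2 = 39.83 cm.

39.83 cm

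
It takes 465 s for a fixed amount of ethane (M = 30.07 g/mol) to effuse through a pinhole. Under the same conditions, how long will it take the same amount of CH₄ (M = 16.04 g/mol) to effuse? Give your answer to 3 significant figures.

Using Graham's law: t_CH₄/t_C₂H₆ = √(M_CH₄/M_C₂H₆) = √(16.04/30.07) = √0.5334 = 0.7304.
So the time for CH₄ is 465 × 0.7304 = 340 s.

340 s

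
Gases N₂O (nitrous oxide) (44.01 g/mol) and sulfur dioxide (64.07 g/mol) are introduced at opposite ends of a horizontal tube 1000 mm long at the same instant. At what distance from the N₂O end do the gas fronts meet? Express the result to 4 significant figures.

546.8 mm

Graham's law gives d_N₂O/d_SO₂ = rate_N₂O/rate_SO₂ = √(M_SO₂/M_N₂O) = √(64.07/44.01) = 1.207.
With d_N₂O + d_SO₂ = 1000 mm, d_SO₂ = 1000/(1 + 1.207) = 453.2 mm.
d_N₂O = 1000 − 453.2 = 546.8 mm.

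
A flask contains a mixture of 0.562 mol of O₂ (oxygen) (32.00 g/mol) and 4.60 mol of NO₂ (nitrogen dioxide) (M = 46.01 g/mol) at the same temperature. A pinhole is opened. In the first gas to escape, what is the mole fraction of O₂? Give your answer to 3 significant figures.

Rate_i ∝ x_i/√M_i (Graham's law weighted by mole fraction), so the effusate composition follows n_i/√M_i.
x_O₂(eff) = (n_O₂/√M_O₂) / (n_O₂/√M_O₂ + n_NO₂/√M_NO₂)
= (0.562/√32.00) / (0.562/√32.00 + 4.60/√46.01) = 0.09935/(0.09935 + 0.6782) = 0.128.

0.128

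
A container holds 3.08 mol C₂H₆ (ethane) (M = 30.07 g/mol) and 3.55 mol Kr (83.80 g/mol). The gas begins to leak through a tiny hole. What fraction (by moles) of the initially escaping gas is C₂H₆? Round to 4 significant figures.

0.5916

The effusion rate of species i is ∝ p_i/√M_i ∝ n_i/√M_i.
So x_C₂H₆ in the escaping gas = (n_C₂H₆/√M_C₂H₆) / Σ(n_i/√M_i)
= (3.08/√30.07) / (3.08/√30.07 + 3.55/√83.80) = 0.5617/(0.5617 + 0.3878) = 0.5916.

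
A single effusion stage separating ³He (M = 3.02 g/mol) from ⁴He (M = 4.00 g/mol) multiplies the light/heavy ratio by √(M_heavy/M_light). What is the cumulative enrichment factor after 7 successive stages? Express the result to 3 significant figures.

Each stage multiplies the ratio by α = √(4.00/3.02), so after 7 stages the overall factor is α^7 = (4.00/3.02)^(7/2).
= 1.32450^(7/2) = 2.67.

2.67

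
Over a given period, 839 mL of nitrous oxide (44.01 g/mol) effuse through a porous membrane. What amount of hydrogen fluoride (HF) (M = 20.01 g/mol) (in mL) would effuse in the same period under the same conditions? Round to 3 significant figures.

Graham's law gives rate_HF/rate_N₂O = √(M_N₂O/M_HF) = √(44.01/20.01) = √2.199 = 1.483.
So the volume for HF is 839 × 1.483 = 1240 mL.

1240 mL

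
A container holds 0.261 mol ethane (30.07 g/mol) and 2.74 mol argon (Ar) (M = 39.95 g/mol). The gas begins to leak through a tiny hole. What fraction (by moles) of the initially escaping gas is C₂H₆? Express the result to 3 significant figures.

0.0989

The effusion rate of species i is ∝ p_i/√M_i ∝ n_i/√M_i.
Mole fraction of C₂H₆ in the effusate = (n_C₂H₆/√M_C₂H₆) / (n_C₂H₆/√M_C₂H₆ + n_Ar/√M_Ar)
= (0.261/√30.07) / (0.261/√30.07 + 2.74/√39.95) = 0.04760/(0.04760 + 0.4335) = 0.0989.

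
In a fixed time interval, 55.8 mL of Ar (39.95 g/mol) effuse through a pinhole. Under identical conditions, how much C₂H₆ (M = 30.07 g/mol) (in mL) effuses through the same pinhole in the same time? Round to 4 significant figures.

By Graham's law, rate_C₂H₆/rate_Ar = √(M_Ar/M_C₂H₆) = √(39.95/30.07) = √1.329 = 1.153.
So the volume for C₂H₆ is 55.8 × 1.153 = 64.32 mL.

64.32 mL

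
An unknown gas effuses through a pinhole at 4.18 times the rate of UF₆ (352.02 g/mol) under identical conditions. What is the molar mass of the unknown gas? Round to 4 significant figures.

20.15 g/mol

Graham's law gives rate_X/rate_UF₆ = √(M_UF₆/M_X).
4.18 = √(352.02/M_X)
M_X = 352.02 / 4.18² = 352.02 / 17.47 = 20.15 g/mol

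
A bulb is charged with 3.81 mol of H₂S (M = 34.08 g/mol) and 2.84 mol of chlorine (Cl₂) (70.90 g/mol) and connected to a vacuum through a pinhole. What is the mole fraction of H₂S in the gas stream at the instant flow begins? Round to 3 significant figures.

0.659

Effusion rate of each component ∝ n_i/√M_i (partial pressure × 1/√M).
Mole fraction of H₂S in the effusate = (n_H₂S/√M_H₂S) / (n_H₂S/√M_H₂S + n_Cl₂/√M_Cl₂)
= (3.81/√34.08) / (3.81/√34.08 + 2.84/√70.90) = 0.6526/(0.6526 + 0.3373) = 0.659.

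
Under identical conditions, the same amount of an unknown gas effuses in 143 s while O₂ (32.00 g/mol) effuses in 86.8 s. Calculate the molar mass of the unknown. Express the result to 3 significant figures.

From Graham's law, t_X/t_O₂ = √(M_X/M_O₂).
143/86.8 = 1.647 = √(M_X/32.00)
M_X = 32.00 × 1.647² = 32.00 × 2.714 = 86.9 g/mol

86.9 g/mol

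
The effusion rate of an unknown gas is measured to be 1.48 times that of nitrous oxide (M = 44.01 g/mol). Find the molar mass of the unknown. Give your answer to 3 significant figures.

From Graham's law, rate_X/rate_N₂O = √(M_N₂O/M_X).
1.48 = √(44.01/M_X)
M_X = 44.01 / 1.48² = 44.01 / 2.190 = 20.1 g/mol

20.1 g/mol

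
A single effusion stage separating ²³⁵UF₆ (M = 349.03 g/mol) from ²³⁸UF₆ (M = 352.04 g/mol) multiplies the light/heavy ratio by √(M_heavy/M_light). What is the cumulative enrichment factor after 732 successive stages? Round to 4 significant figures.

23.17

Overall factor = α^732 with α = √(352.04/349.03), i.e. (352.04/349.03)^(732/2).
= 1.00862^366 = 23.17.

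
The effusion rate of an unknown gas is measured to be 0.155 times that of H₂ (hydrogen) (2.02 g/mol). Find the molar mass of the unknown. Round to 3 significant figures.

84.1 g/mol

From Graham's law, rate_X/rate_H₂ = √(M_H₂/M_X).
0.155 = √(2.02/M_X)
M_X = 2.02 / 0.155² = 2.02 / 0.02403 = 84.1 g/mol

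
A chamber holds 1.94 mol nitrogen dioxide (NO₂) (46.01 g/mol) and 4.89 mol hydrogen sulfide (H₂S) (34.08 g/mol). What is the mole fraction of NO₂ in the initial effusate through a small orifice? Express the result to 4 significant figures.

Rate_i ∝ x_i/√M_i (Graham's law weighted by mole fraction), so the effusate composition follows n_i/√M_i.
x_NO₂(eff) = (n_NO₂/√M_NO₂) / (n_NO₂/√M_NO₂ + n_H₂S/√M_H₂S)
= (1.94/√46.01) / (1.94/√46.01 + 4.89/√34.08) = 0.2860/(0.2860 + 0.8376) = 0.2545.

0.2545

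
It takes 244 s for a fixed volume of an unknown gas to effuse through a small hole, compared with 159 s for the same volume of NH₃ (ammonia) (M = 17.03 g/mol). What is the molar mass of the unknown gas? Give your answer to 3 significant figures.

Since effusion rate ∝ 1/√M, t_X/t_NH₃ = √(M_X/M_NH₃).
244/159 = 1.535 = √(M_X/17.03)
M_X = 17.03 × 1.535² = 17.03 × 2.355 = 40.1 g/mol

40.1 g/mol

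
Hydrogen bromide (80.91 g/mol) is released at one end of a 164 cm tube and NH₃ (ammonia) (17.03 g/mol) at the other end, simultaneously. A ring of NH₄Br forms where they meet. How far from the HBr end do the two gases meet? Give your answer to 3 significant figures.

51.6 cm

Graham's law gives d_HBr/d_NH₃ = rate_HBr/rate_NH₃ = √(M_NH₃/M_HBr) = √(17.03/80.91) = 0.4588.
With d_HBr + d_NH₃ = 164 cm, d_NH₃ = 164/(1 + 0.4588) = 112.4 cm.
d_HBr = 164 − 112.4 = 51.6 cm.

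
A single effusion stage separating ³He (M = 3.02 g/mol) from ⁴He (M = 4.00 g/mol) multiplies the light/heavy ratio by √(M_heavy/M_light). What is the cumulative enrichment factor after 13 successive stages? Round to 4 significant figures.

Overall factor = α^13 with α = √(4.00/3.02), i.e. (4.00/3.02)^(13/2).
= 1.32450^(13/2) = 6.214.

6.214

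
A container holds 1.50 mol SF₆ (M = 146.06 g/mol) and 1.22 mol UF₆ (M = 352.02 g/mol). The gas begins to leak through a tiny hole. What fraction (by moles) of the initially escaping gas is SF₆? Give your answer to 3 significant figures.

0.656

The effusion rate of species i is ∝ p_i/√M_i ∝ n_i/√M_i.
x_SF₆(eff) = (n_SF₆/√M_SF₆) / (n_SF₆/√M_SF₆ + n_UF₆/√M_UF₆)
= (1.50/√146.06) / (1.50/√146.06 + 1.22/√352.02) = 0.1241/(0.1241 + 0.06502) = 0.656.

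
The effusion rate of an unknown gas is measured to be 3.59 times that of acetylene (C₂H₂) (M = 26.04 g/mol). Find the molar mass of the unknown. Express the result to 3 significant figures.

By Graham's law, rate_X/rate_C₂H₂ = √(M_C₂H₂/M_X).
3.59 = √(26.04/M_X)
M_X = 26.04 / 3.59² = 26.04 / 12.89 = 2.02 g/mol

2.02 g/mol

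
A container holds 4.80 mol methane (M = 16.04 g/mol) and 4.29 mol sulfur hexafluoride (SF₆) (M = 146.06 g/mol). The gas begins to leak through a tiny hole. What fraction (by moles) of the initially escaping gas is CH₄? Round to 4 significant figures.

The effusion rate of species i is ∝ p_i/√M_i ∝ n_i/√M_i.
So x_CH₄ in the escaping gas = (n_CH₄/√M_CH₄) / Σ(n_i/√M_i)
= (4.80/√16.04) / (4.80/√16.04 + 4.29/√146.06) = 1.199/(1.199 + 0.3550) = 0.7715.

0.7715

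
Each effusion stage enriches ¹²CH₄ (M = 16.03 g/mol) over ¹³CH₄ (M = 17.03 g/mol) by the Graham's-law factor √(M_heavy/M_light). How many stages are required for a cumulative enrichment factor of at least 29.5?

Per stage α = (17.03/16.03)^(1/2) = 1.06238^0.5, giving ln α = 0.03026.
Need α^N ≥ 29.5 ⇒ N ≥ ln(29.5) / ln α = 3.384 / 0.03026 = 111.85.
So at least 112 stages are needed.

112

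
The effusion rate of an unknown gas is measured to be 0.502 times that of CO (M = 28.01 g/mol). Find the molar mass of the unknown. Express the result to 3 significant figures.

111 g/mol

From Graham's law, rate_X/rate_CO = √(M_CO/M_X).
0.502 = √(28.01/M_X)
M_X = 28.01 / 0.502² = 28.01 / 0.2520 = 111 g/mol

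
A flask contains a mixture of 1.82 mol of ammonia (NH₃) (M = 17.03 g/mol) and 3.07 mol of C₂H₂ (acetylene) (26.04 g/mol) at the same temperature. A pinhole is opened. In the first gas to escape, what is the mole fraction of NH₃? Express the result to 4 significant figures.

The effusion rate of species i is ∝ p_i/√M_i ∝ n_i/√M_i.
Mole fraction of NH₃ in the effusate = (n_NH₃/√M_NH₃) / (n_NH₃/√M_NH₃ + n_C₂H₂/√M_C₂H₂)
= (1.82/√17.03) / (1.82/√17.03 + 3.07/√26.04) = 0.4410/(0.4410 + 0.6016) = 0.4230.

0.4230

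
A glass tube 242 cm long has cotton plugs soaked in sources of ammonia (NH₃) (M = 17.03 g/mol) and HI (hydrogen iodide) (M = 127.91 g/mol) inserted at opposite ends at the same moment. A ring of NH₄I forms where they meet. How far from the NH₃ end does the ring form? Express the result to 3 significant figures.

177 cm

Distances travelled in equal time are proportional to diffusion rates, so d_NH₃/d_HI = √(M_HI/M_NH₃) = √(127.91/17.03) = 2.741.
With d_NH₃ + d_HI = 242 cm, d_HI = 242/(1 + 2.741) = 64.70 cm.
d_NH₃ = 242 − 64.70 = 177 cm.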